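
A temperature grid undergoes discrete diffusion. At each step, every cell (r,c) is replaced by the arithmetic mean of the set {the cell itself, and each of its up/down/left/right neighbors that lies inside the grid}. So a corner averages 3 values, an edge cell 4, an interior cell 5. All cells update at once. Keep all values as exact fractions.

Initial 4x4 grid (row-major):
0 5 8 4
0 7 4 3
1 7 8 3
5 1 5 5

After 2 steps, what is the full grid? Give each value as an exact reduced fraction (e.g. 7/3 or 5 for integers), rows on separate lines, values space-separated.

After step 1:
  5/3 5 21/4 5
  2 23/5 6 7/2
  13/4 24/5 27/5 19/4
  7/3 9/2 19/4 13/3
After step 2:
  26/9 991/240 85/16 55/12
  691/240 112/25 99/20 77/16
  743/240 451/100 257/50 1079/240
  121/36 983/240 1139/240 83/18

Answer: 26/9 991/240 85/16 55/12
691/240 112/25 99/20 77/16
743/240 451/100 257/50 1079/240
121/36 983/240 1139/240 83/18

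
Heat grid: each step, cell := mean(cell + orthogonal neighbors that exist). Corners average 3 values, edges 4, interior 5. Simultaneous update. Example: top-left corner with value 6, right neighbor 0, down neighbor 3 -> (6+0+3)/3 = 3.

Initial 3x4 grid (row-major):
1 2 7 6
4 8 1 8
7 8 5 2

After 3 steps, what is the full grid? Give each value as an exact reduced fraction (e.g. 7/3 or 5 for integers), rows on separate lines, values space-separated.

After step 1:
  7/3 9/2 4 7
  5 23/5 29/5 17/4
  19/3 7 4 5
After step 2:
  71/18 463/120 213/40 61/12
  137/30 269/50 453/100 441/80
  55/9 329/60 109/20 53/12
After step 3:
  4453/1080 16657/3600 5639/1200 3821/720
  9001/1800 14291/3000 10479/2000 7817/1600
  2909/540 10091/1800 497/100 3691/720

Answer: 4453/1080 16657/3600 5639/1200 3821/720
9001/1800 14291/3000 10479/2000 7817/1600
2909/540 10091/1800 497/100 3691/720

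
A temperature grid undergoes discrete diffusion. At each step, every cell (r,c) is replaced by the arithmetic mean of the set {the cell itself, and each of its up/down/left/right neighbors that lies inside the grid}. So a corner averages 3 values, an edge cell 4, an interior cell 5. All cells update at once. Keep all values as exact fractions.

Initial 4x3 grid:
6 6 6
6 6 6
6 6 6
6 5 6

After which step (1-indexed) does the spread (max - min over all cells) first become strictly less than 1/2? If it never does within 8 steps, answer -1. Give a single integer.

Step 1: max=6, min=17/3, spread=1/3
  -> spread < 1/2 first at step 1
Step 2: max=6, min=1373/240, spread=67/240
Step 3: max=6, min=12523/2160, spread=437/2160
Step 4: max=5991/1000, min=5026469/864000, spread=29951/172800
Step 5: max=20171/3375, min=45440179/7776000, spread=206761/1555200
Step 6: max=32234329/5400000, min=18206204429/3110400000, spread=14430763/124416000
Step 7: max=2574347273/432000000, min=1094636258311/186624000000, spread=139854109/1492992000
Step 8: max=231428771023/38880000000, min=65762168109749/11197440000000, spread=7114543559/89579520000

Answer: 1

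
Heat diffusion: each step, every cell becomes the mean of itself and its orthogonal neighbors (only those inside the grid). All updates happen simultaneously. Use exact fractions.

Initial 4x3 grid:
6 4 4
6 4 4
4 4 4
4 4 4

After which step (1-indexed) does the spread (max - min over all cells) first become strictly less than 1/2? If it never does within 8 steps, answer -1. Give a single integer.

Answer: 5

Derivation:
Step 1: max=16/3, min=4, spread=4/3
Step 2: max=89/18, min=4, spread=17/18
Step 3: max=644/135, min=4, spread=104/135
Step 4: max=300449/64800, min=3647/900, spread=7573/12960
Step 5: max=17721001/3888000, min=55217/13500, spread=363701/777600
  -> spread < 1/2 first at step 5
Step 6: max=1048973999/233280000, min=1487413/360000, spread=681043/1866240
Step 7: max=62356537141/13996800000, min=404682089/97200000, spread=163292653/559872000
Step 8: max=3714059884319/839808000000, min=12221139163/2916000000, spread=1554974443/6718464000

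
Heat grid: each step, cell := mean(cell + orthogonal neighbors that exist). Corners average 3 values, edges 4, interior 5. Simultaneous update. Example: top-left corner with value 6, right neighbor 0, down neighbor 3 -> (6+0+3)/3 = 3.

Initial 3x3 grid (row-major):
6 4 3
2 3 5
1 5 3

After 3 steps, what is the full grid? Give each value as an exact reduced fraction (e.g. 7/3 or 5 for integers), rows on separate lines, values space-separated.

After step 1:
  4 4 4
  3 19/5 7/2
  8/3 3 13/3
After step 2:
  11/3 79/20 23/6
  101/30 173/50 469/120
  26/9 69/20 65/18
After step 3:
  659/180 1491/400 1403/360
  3011/900 3627/1000 26663/7200
  1747/540 1341/400 3949/1080

Answer: 659/180 1491/400 1403/360
3011/900 3627/1000 26663/7200
1747/540 1341/400 3949/1080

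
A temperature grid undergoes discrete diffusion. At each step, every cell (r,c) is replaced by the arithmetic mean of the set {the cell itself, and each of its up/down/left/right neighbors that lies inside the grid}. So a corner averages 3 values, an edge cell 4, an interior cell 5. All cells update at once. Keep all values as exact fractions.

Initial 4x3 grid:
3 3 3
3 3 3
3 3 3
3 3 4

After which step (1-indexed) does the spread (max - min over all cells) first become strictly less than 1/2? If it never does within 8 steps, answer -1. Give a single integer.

Step 1: max=10/3, min=3, spread=1/3
  -> spread < 1/2 first at step 1
Step 2: max=59/18, min=3, spread=5/18
Step 3: max=689/216, min=3, spread=41/216
Step 4: max=81977/25920, min=3, spread=4217/25920
Step 5: max=4874749/1555200, min=21679/7200, spread=38417/311040
Step 6: max=291136211/93312000, min=434597/144000, spread=1903471/18662400
Step 7: max=17397149089/5598720000, min=13075759/4320000, spread=18038617/223948800
Step 8: max=1041037782851/335923200000, min=1179326759/388800000, spread=883978523/13436928000

Answer: 1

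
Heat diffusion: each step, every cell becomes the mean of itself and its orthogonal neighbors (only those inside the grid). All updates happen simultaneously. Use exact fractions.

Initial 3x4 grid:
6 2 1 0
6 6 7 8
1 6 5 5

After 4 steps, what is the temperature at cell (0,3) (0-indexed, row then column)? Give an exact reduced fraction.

Step 1: cell (0,3) = 3
Step 2: cell (0,3) = 7/2
Step 3: cell (0,3) = 961/240
Step 4: cell (0,3) = 30487/7200
Full grid after step 4:
  572711/129600 936391/216000 304897/72000 30487/7200
  1331383/288000 555557/120000 34927/7500 336077/72000
  618211/129600 1057391/216000 361897/72000 109211/21600

Answer: 30487/7200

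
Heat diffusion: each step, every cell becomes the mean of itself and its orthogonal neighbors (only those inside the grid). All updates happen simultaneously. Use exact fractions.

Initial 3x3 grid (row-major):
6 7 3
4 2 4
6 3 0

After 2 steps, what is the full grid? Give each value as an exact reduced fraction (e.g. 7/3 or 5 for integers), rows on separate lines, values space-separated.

Answer: 44/9 113/24 137/36
37/8 18/5 53/16
139/36 161/48 22/9

Derivation:
After step 1:
  17/3 9/2 14/3
  9/2 4 9/4
  13/3 11/4 7/3
After step 2:
  44/9 113/24 137/36
  37/8 18/5 53/16
  139/36 161/48 22/9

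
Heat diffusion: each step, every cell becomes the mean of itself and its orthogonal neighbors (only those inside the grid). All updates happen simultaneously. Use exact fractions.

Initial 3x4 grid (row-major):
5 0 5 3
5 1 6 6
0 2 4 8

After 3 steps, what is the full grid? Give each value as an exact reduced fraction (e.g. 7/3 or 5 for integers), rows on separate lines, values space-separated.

After step 1:
  10/3 11/4 7/2 14/3
  11/4 14/5 22/5 23/4
  7/3 7/4 5 6
After step 2:
  53/18 743/240 919/240 167/36
  673/240 289/100 429/100 1249/240
  41/18 713/240 343/80 67/12
After step 3:
  398/135 22967/7200 28537/7200 2461/540
  39299/14400 19261/6000 24601/6000 70979/14400
  2899/1080 22367/7200 10279/2400 201/40

Answer: 398/135 22967/7200 28537/7200 2461/540
39299/14400 19261/6000 24601/6000 70979/14400
2899/1080 22367/7200 10279/2400 201/40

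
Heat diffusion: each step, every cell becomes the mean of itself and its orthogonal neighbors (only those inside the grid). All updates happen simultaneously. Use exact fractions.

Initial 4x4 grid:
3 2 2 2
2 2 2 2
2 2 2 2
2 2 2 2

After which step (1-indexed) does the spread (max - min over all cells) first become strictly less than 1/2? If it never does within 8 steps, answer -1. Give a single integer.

Answer: 1

Derivation:
Step 1: max=7/3, min=2, spread=1/3
  -> spread < 1/2 first at step 1
Step 2: max=41/18, min=2, spread=5/18
Step 3: max=473/216, min=2, spread=41/216
Step 4: max=14003/6480, min=2, spread=1043/6480
Step 5: max=414353/194400, min=2, spread=25553/194400
Step 6: max=12335459/5832000, min=36079/18000, spread=645863/5832000
Step 7: max=367561691/174960000, min=240971/120000, spread=16225973/174960000
Step 8: max=10975077983/5248800000, min=108701/54000, spread=409340783/5248800000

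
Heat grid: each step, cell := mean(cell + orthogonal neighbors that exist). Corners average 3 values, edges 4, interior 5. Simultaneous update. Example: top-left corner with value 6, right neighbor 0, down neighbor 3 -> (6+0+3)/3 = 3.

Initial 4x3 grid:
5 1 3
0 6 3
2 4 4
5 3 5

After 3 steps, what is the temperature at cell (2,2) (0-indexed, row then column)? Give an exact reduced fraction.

Step 1: cell (2,2) = 4
Step 2: cell (2,2) = 79/20
Step 3: cell (2,2) = 4451/1200
Full grid after step 3:
  2021/720 45367/14400 6743/2160
  3751/1200 18893/6000 12703/3600
  11653/3600 21743/6000 4451/1200
  7613/2160 53617/14400 2851/720

Answer: 4451/1200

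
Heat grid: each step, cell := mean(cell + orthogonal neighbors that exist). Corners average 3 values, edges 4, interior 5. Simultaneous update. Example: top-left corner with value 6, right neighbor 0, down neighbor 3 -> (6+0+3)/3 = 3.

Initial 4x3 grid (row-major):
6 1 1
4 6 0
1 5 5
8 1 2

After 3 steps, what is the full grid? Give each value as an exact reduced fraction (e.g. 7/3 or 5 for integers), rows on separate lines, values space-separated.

After step 1:
  11/3 7/2 2/3
  17/4 16/5 3
  9/2 18/5 3
  10/3 4 8/3
After step 2:
  137/36 331/120 43/18
  937/240 351/100 37/15
  941/240 183/50 46/15
  71/18 17/5 29/9
After step 3:
  7537/2160 22433/7200 2741/1080
  27253/7200 19559/6000 10289/3600
  27773/7200 7023/2000 5587/1800
  8111/2160 1067/300 436/135

Answer: 7537/2160 22433/7200 2741/1080
27253/7200 19559/6000 10289/3600
27773/7200 7023/2000 5587/1800
8111/2160 1067/300 436/135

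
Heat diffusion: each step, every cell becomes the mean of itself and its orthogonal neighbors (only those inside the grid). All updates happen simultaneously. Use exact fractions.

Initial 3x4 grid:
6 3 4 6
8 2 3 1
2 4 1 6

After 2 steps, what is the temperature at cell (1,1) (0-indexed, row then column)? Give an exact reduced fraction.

Answer: 167/50

Derivation:
Step 1: cell (1,1) = 4
Step 2: cell (1,1) = 167/50
Full grid after step 2:
  167/36 209/48 817/240 35/9
  113/24 167/50 177/50 47/15
  137/36 173/48 637/240 61/18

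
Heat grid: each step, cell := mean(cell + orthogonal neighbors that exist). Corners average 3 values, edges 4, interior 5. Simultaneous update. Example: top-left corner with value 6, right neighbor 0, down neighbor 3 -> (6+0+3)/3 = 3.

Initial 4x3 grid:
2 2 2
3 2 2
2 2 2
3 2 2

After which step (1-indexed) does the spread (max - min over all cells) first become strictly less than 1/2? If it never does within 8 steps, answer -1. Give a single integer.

Step 1: max=5/2, min=2, spread=1/2
Step 2: max=85/36, min=2, spread=13/36
  -> spread < 1/2 first at step 2
Step 3: max=16457/7200, min=407/200, spread=361/1440
Step 4: max=291169/129600, min=11161/5400, spread=4661/25920
Step 5: max=14358863/6480000, min=4516621/2160000, spread=809/6480
Step 6: max=1027210399/466560000, min=40915301/19440000, spread=1809727/18662400
Step 7: max=61231647941/27993600000, min=308800573/145800000, spread=77677517/1119744000
Step 8: max=3661130394319/1679616000000, min=24787066451/11664000000, spread=734342603/13436928000

Answer: 2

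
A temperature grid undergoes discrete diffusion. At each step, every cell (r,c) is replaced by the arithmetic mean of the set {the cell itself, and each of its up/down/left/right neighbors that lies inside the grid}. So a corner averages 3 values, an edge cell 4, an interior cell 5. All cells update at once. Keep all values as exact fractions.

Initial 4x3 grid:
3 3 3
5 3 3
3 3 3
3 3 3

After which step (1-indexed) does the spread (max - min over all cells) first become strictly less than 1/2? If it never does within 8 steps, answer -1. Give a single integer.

Step 1: max=11/3, min=3, spread=2/3
Step 2: max=211/60, min=3, spread=31/60
Step 3: max=1831/540, min=3, spread=211/540
  -> spread < 1/2 first at step 3
Step 4: max=178897/54000, min=2747/900, spread=14077/54000
Step 5: max=1598407/486000, min=165683/54000, spread=5363/24300
Step 6: max=47480809/14580000, min=92869/30000, spread=93859/583200
Step 7: max=2834674481/874800000, min=151136467/48600000, spread=4568723/34992000
Step 8: max=169244435629/52488000000, min=4555618889/1458000000, spread=8387449/83980800

Answer: 3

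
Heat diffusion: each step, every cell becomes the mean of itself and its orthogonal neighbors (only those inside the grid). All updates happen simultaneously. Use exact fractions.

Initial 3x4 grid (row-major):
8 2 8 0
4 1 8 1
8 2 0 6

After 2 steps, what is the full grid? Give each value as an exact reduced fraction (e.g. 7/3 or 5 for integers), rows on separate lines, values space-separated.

Answer: 44/9 1039/240 317/80 15/4
1079/240 79/20 77/20 761/240
38/9 889/240 761/240 121/36

Derivation:
After step 1:
  14/3 19/4 9/2 3
  21/4 17/5 18/5 15/4
  14/3 11/4 4 7/3
After step 2:
  44/9 1039/240 317/80 15/4
  1079/240 79/20 77/20 761/240
  38/9 889/240 761/240 121/36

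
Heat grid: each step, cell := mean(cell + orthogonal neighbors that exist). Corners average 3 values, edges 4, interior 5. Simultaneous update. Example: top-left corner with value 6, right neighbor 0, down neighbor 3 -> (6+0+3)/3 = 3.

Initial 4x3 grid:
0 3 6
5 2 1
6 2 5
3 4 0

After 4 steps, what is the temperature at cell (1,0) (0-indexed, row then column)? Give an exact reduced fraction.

Step 1: cell (1,0) = 13/4
Step 2: cell (1,0) = 751/240
Step 3: cell (1,0) = 23479/7200
Step 4: cell (1,0) = 678133/216000
Full grid after step 4:
  399083/129600 858779/288000 391633/129600
  678133/216000 375011/120000 319879/108000
  727253/216000 1115683/360000 109063/36000
  431413/129600 2775467/864000 127021/43200

Answer: 678133/216000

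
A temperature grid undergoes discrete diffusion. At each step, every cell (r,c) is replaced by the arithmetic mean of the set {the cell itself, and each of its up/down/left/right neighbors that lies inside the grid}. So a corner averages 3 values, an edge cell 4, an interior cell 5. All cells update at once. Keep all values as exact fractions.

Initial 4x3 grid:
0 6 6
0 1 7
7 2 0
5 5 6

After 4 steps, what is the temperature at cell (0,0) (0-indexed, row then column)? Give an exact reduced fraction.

Step 1: cell (0,0) = 2
Step 2: cell (0,0) = 29/12
Step 3: cell (0,0) = 703/240
Step 4: cell (0,0) = 132493/43200
Full grid after step 4:
  132493/43200 2982671/864000 484129/129600
  57847/18000 1225399/360000 814289/216000
  191161/54000 166253/45000 810769/216000
  254317/64800 1688233/432000 31799/8100

Answer: 132493/43200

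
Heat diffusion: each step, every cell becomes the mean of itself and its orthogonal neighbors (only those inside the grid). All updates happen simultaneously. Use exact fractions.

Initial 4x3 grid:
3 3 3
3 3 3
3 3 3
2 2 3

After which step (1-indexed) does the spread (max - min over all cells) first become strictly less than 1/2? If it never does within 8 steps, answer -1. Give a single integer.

Answer: 2

Derivation:
Step 1: max=3, min=7/3, spread=2/3
Step 2: max=3, min=91/36, spread=17/36
  -> spread < 1/2 first at step 2
Step 3: max=3, min=5633/2160, spread=847/2160
Step 4: max=671/225, min=86569/32400, spread=2011/6480
Step 5: max=320287/108000, min=10533217/3888000, spread=199423/777600
Step 6: max=6364751/2160000, min=638935133/233280000, spread=1938319/9331200
Step 7: max=569755801/194400000, min=38628722947/13996800000, spread=95747789/559872000
Step 8: max=34018856059/11664000000, min=2331854744873/839808000000, spread=940023131/6718464000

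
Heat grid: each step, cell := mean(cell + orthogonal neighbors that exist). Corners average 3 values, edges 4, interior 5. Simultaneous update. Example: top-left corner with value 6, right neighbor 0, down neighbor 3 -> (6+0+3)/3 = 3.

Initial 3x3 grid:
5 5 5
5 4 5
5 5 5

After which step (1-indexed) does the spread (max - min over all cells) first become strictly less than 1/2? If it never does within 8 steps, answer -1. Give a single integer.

Answer: 1

Derivation:
Step 1: max=5, min=19/4, spread=1/4
  -> spread < 1/2 first at step 1
Step 2: max=391/80, min=119/25, spread=51/400
Step 3: max=1753/360, min=23177/4800, spread=589/14400
Step 4: max=1398919/288000, min=145057/30000, spread=31859/1440000
Step 5: max=8735279/1800000, min=83708393/17280000, spread=751427/86400000
Step 6: max=5028936871/1036800000, min=523365313/108000000, spread=23149331/5184000000
Step 7: max=31425068111/6480000000, min=301557345737/62208000000, spread=616540643/311040000000
Step 8: max=18098467991239/3732480000000, min=1884887546017/388800000000, spread=17737747379/18662400000000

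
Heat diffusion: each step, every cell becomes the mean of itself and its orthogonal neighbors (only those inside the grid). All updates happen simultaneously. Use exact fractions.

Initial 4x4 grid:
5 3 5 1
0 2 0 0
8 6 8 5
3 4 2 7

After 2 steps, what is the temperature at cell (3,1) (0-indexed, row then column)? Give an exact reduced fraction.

Answer: 49/10

Derivation:
Step 1: cell (3,1) = 15/4
Step 2: cell (3,1) = 49/10
Full grid after step 2:
  61/18 163/60 11/4 23/12
  193/60 183/50 263/100 23/8
  93/20 4 461/100 461/120
  13/3 49/10 67/15 179/36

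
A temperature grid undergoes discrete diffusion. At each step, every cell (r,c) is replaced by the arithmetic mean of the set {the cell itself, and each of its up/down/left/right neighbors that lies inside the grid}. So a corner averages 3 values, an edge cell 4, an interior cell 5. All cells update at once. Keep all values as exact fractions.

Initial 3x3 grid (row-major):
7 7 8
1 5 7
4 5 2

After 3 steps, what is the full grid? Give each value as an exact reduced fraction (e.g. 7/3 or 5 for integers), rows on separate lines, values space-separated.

After step 1:
  5 27/4 22/3
  17/4 5 11/2
  10/3 4 14/3
After step 2:
  16/3 289/48 235/36
  211/48 51/10 45/8
  139/36 17/4 85/18
After step 3:
  21/4 16547/2880 2617/432
  13457/2880 3047/600 879/160
  1801/432 269/60 1051/216

Answer: 21/4 16547/2880 2617/432
13457/2880 3047/600 879/160
1801/432 269/60 1051/216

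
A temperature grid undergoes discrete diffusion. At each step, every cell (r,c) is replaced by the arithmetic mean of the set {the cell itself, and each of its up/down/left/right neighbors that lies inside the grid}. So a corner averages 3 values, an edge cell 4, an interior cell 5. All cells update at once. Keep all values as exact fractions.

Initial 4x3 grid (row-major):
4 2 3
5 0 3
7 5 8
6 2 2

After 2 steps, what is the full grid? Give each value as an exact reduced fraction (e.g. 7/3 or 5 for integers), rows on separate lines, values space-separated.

Answer: 119/36 139/48 101/36
197/48 343/100 41/12
383/80 107/25 41/10
29/6 343/80 49/12

Derivation:
After step 1:
  11/3 9/4 8/3
  4 3 7/2
  23/4 22/5 9/2
  5 15/4 4
After step 2:
  119/36 139/48 101/36
  197/48 343/100 41/12
  383/80 107/25 41/10
  29/6 343/80 49/12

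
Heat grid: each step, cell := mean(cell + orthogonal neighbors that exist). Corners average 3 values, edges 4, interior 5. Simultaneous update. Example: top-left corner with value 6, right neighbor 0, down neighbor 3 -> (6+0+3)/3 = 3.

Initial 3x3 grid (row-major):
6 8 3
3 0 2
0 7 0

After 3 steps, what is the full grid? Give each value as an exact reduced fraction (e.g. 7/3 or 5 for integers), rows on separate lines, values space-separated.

Answer: 895/216 3503/960 791/216
1041/320 2069/600 8009/2880
167/54 7319/2880 49/18

Derivation:
After step 1:
  17/3 17/4 13/3
  9/4 4 5/4
  10/3 7/4 3
After step 2:
  73/18 73/16 59/18
  61/16 27/10 151/48
  22/9 145/48 2
After step 3:
  895/216 3503/960 791/216
  1041/320 2069/600 8009/2880
  167/54 7319/2880 49/18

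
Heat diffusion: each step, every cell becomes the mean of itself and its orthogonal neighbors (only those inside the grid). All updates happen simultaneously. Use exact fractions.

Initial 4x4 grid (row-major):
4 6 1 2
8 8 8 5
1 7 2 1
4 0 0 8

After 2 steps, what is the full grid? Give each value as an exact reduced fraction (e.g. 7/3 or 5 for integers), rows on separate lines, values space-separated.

After step 1:
  6 19/4 17/4 8/3
  21/4 37/5 24/5 4
  5 18/5 18/5 4
  5/3 11/4 5/2 3
After step 2:
  16/3 28/5 247/60 131/36
  473/80 129/25 481/100 58/15
  931/240 447/100 37/10 73/20
  113/36 631/240 237/80 19/6

Answer: 16/3 28/5 247/60 131/36
473/80 129/25 481/100 58/15
931/240 447/100 37/10 73/20
113/36 631/240 237/80 19/6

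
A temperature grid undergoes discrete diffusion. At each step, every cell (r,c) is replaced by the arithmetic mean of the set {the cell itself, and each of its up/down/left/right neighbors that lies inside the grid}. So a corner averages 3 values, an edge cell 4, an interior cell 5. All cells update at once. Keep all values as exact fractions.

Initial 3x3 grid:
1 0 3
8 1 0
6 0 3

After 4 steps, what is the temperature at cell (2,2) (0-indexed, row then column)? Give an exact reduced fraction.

Step 1: cell (2,2) = 1
Step 2: cell (2,2) = 7/4
Step 3: cell (2,2) = 1351/720
Step 4: cell (2,2) = 88057/43200
Full grid after step 4:
  110557/43200 201623/96000 18733/10800
  149827/54000 415567/180000 175373/96000
  189523/64800 1066991/432000 88057/43200

Answer: 88057/43200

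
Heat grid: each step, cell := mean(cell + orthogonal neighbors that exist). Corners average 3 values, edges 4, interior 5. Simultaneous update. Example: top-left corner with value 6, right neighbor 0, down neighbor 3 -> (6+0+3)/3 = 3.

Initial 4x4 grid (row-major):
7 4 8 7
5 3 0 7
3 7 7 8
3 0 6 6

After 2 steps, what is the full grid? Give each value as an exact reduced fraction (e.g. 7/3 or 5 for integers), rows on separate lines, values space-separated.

After step 1:
  16/3 11/2 19/4 22/3
  9/2 19/5 5 11/2
  9/2 4 28/5 7
  2 4 19/4 20/3
After step 2:
  46/9 1163/240 271/48 211/36
  68/15 114/25 493/100 149/24
  15/4 219/50 527/100 743/120
  7/2 59/16 1261/240 221/36

Answer: 46/9 1163/240 271/48 211/36
68/15 114/25 493/100 149/24
15/4 219/50 527/100 743/120
7/2 59/16 1261/240 221/36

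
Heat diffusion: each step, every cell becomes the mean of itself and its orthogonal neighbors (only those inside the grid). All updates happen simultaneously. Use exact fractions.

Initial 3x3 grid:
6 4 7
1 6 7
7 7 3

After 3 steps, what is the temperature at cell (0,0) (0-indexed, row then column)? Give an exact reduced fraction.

Answer: 2099/432

Derivation:
Step 1: cell (0,0) = 11/3
Step 2: cell (0,0) = 173/36
Step 3: cell (0,0) = 2099/432
Full grid after step 3:
  2099/432 15259/2880 397/72
  3631/720 6283/1200 16279/2880
  733/144 15679/2880 1201/216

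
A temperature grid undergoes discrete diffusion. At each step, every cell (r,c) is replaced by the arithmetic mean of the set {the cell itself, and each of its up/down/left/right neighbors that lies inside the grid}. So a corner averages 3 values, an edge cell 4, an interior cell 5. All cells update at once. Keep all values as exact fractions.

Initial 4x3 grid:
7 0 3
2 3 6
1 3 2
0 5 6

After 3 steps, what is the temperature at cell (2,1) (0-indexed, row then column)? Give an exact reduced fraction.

Answer: 4607/1500

Derivation:
Step 1: cell (2,1) = 14/5
Step 2: cell (2,1) = 297/100
Step 3: cell (2,1) = 4607/1500
Full grid after step 3:
  529/180 15059/4800 193/60
  6787/2400 6051/2000 8087/2400
  6197/2400 4607/1500 25391/7200
  1891/720 22481/7200 7853/2160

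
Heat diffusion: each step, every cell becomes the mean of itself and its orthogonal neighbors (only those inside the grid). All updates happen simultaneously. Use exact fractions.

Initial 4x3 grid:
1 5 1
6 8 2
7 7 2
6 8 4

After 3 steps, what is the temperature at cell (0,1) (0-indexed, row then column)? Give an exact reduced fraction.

Answer: 11911/2880

Derivation:
Step 1: cell (0,1) = 15/4
Step 2: cell (0,1) = 961/240
Step 3: cell (0,1) = 11911/2880
Full grid after step 3:
  3317/720 11911/2880 7951/2160
  79/15 5717/1200 1481/360
  721/120 6611/1200 1703/360
  507/80 16741/2880 11149/2160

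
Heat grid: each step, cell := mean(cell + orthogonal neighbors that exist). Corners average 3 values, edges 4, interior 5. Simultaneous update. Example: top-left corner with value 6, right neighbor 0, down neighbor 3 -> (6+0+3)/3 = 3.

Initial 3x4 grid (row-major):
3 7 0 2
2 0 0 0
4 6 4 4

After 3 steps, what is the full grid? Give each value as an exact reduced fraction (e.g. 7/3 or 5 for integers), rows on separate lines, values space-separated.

After step 1:
  4 5/2 9/4 2/3
  9/4 3 4/5 3/2
  4 7/2 7/2 8/3
After step 2:
  35/12 47/16 373/240 53/36
  53/16 241/100 221/100 169/120
  13/4 7/2 157/60 23/9
After step 3:
  55/18 5891/2400 14713/7200 3193/2160
  14267/4800 1437/500 12239/6000 13763/7200
  161/48 3533/1200 4897/1800 2369/1080

Answer: 55/18 5891/2400 14713/7200 3193/2160
14267/4800 1437/500 12239/6000 13763/7200
161/48 3533/1200 4897/1800 2369/1080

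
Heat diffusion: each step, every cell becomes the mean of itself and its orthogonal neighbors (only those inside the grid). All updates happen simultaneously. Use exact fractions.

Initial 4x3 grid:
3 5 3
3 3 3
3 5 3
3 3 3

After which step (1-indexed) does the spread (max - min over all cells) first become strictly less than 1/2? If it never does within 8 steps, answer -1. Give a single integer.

Step 1: max=19/5, min=3, spread=4/5
Step 2: max=439/120, min=129/40, spread=13/30
  -> spread < 1/2 first at step 2
Step 3: max=1897/540, min=587/180, spread=34/135
Step 4: max=1509223/432000, min=474881/144000, spread=4229/21600
Step 5: max=13448693/3888000, min=4306771/1296000, spread=26419/194400
Step 6: max=5363352223/1555200000, min=1728760841/518400000, spread=1770697/15552000
Step 7: max=48064700393/13996800000, min=15623461231/4665600000, spread=11943167/139968000
Step 8: max=19193733278263/5598720000000, min=6260253695921/1866240000000, spread=825944381/11197440000

Answer: 2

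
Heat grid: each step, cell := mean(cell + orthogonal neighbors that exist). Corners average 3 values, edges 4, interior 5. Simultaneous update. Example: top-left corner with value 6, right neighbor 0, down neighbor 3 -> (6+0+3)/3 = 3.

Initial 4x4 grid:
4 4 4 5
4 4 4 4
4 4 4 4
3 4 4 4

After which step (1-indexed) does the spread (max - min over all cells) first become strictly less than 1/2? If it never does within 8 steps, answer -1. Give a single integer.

Answer: 3

Derivation:
Step 1: max=13/3, min=11/3, spread=2/3
Step 2: max=77/18, min=67/18, spread=5/9
Step 3: max=905/216, min=823/216, spread=41/108
  -> spread < 1/2 first at step 3
Step 4: max=26963/6480, min=24877/6480, spread=1043/3240
Step 5: max=803153/194400, min=752047/194400, spread=25553/97200
Step 6: max=23973863/5832000, min=22682137/5832000, spread=645863/2916000
Step 7: max=716065973/174960000, min=683614027/174960000, spread=16225973/87480000
Step 8: max=21404540783/5248800000, min=20585859217/5248800000, spread=409340783/2624400000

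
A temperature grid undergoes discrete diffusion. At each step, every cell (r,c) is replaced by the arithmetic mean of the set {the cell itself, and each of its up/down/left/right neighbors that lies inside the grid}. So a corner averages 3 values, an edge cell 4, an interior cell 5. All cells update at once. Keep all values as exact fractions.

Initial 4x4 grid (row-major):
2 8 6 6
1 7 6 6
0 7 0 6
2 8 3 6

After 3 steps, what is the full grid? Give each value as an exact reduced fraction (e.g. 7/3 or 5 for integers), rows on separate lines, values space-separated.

Answer: 9373/2160 35827/7200 13769/2400 833/144
3479/900 5687/1200 10371/2000 6617/1200
3337/900 25259/6000 9643/2000 5833/1200
7949/2160 30491/7200 10801/2400 3413/720

Derivation:
After step 1:
  11/3 23/4 13/2 6
  5/2 29/5 5 6
  5/2 22/5 22/5 9/2
  10/3 5 17/4 5
After step 2:
  143/36 1303/240 93/16 37/6
  217/60 469/100 277/50 43/8
  191/60 221/50 451/100 199/40
  65/18 1019/240 373/80 55/12
After step 3:
  9373/2160 35827/7200 13769/2400 833/144
  3479/900 5687/1200 10371/2000 6617/1200
  3337/900 25259/6000 9643/2000 5833/1200
  7949/2160 30491/7200 10801/2400 3413/720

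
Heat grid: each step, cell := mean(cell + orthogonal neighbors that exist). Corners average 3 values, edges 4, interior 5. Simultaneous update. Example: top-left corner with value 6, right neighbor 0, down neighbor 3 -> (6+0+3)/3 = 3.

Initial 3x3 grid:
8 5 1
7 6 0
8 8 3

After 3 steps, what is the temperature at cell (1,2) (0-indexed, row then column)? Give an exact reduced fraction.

Answer: 28597/7200

Derivation:
Step 1: cell (1,2) = 5/2
Step 2: cell (1,2) = 401/120
Step 3: cell (1,2) = 28597/7200
Full grid after step 3:
  12757/2160 8743/1800 449/120
  91069/14400 2569/500 28597/7200
  7001/1080 79669/14400 9487/2160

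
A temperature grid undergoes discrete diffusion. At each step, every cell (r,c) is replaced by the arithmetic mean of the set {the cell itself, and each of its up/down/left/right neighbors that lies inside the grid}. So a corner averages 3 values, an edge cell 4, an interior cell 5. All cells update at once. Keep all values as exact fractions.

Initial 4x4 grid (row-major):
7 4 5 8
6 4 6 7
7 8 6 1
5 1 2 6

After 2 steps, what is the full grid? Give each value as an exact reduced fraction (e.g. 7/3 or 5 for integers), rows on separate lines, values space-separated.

Answer: 50/9 1321/240 1381/240 215/36
713/120 137/25 541/100 683/120
661/120 259/50 483/100 181/40
89/18 1037/240 307/80 47/12

Derivation:
After step 1:
  17/3 5 23/4 20/3
  6 28/5 28/5 11/2
  13/2 26/5 23/5 5
  13/3 4 15/4 3
After step 2:
  50/9 1321/240 1381/240 215/36
  713/120 137/25 541/100 683/120
  661/120 259/50 483/100 181/40
  89/18 1037/240 307/80 47/12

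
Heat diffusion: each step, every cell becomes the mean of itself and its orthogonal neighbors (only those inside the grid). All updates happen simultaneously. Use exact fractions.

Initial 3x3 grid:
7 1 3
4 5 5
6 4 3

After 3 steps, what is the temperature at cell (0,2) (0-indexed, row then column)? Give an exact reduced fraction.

Answer: 166/45

Derivation:
Step 1: cell (0,2) = 3
Step 2: cell (0,2) = 11/3
Step 3: cell (0,2) = 166/45
Full grid after step 3:
  1523/360 1217/300 166/45
  32833/7200 1537/375 298/75
  613/135 31783/7200 1453/360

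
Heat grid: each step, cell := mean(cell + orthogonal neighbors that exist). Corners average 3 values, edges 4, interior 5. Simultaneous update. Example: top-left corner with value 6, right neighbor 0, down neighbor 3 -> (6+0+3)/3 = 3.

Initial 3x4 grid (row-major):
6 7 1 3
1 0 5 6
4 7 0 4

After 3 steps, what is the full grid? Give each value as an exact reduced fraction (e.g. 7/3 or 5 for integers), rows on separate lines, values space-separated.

After step 1:
  14/3 7/2 4 10/3
  11/4 4 12/5 9/2
  4 11/4 4 10/3
After step 2:
  131/36 97/24 397/120 71/18
  185/48 77/25 189/50 407/120
  19/6 59/16 749/240 71/18
After step 3:
  1661/432 6331/1800 13567/3600 479/135
  49463/14400 5533/1500 20017/6000 27109/7200
  257/72 2611/800 26159/7200 7529/2160

Answer: 1661/432 6331/1800 13567/3600 479/135
49463/14400 5533/1500 20017/6000 27109/7200
257/72 2611/800 26159/7200 7529/2160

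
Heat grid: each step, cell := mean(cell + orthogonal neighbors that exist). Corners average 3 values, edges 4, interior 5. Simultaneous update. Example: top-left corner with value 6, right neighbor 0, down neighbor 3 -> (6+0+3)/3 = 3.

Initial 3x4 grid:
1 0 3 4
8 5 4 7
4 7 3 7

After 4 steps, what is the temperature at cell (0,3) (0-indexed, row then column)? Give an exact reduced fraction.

Answer: 281407/64800

Derivation:
Step 1: cell (0,3) = 14/3
Step 2: cell (0,3) = 155/36
Step 3: cell (0,3) = 4637/1080
Step 4: cell (0,3) = 281407/64800
Full grid after step 4:
  83089/21600 46453/12000 436457/108000 281407/64800
  1881703/432000 776327/180000 814727/180000 2027623/432000
  308117/64800 261851/54000 66229/13500 326257/64800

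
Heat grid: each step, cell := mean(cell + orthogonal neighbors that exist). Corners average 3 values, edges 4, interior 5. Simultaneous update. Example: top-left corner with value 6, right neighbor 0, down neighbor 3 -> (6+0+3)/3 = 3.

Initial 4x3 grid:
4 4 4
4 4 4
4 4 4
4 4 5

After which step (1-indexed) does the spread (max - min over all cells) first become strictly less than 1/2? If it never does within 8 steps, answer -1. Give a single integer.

Step 1: max=13/3, min=4, spread=1/3
  -> spread < 1/2 first at step 1
Step 2: max=77/18, min=4, spread=5/18
Step 3: max=905/216, min=4, spread=41/216
Step 4: max=107897/25920, min=4, spread=4217/25920
Step 5: max=6429949/1555200, min=28879/7200, spread=38417/311040
Step 6: max=384448211/93312000, min=578597/144000, spread=1903471/18662400
Step 7: max=22995869089/5598720000, min=17395759/4320000, spread=18038617/223948800
Step 8: max=1376960982851/335923200000, min=1568126759/388800000, spread=883978523/13436928000

Answer: 1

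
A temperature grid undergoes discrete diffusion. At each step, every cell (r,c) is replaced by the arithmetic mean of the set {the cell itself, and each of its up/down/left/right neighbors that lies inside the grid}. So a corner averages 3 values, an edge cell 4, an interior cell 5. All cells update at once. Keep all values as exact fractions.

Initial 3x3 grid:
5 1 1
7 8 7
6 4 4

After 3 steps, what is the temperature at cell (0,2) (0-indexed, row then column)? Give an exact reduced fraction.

Step 1: cell (0,2) = 3
Step 2: cell (0,2) = 47/12
Step 3: cell (0,2) = 337/80
Full grid after step 3:
  10409/2160 65263/14400 337/80
  4291/800 9927/2000 2837/600
  754/135 39019/7200 1819/360

Answer: 337/80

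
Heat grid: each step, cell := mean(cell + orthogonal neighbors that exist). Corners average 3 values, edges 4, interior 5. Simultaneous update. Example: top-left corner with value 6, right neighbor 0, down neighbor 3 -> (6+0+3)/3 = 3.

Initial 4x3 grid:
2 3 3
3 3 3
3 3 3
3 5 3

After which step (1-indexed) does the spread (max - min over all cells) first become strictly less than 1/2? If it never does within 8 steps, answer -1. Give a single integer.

Step 1: max=11/3, min=8/3, spread=1
Step 2: max=427/120, min=49/18, spread=301/360
Step 3: max=3677/1080, min=607/216, spread=107/180
Step 4: max=1447771/432000, min=372323/129600, spread=620083/1296000
  -> spread < 1/2 first at step 4
Step 5: max=12837161/3888000, min=22646287/7776000, spread=201869/518400
Step 6: max=5080596811/1555200000, min=1376637953/466560000, spread=1475410903/4665600000
Step 7: max=45333749501/13996800000, min=83347547227/27993600000, spread=3614791/13824000
Step 8: max=18007909068691/5598720000000, min=5041085342993/1679616000000, spread=3612873776143/16796160000000

Answer: 4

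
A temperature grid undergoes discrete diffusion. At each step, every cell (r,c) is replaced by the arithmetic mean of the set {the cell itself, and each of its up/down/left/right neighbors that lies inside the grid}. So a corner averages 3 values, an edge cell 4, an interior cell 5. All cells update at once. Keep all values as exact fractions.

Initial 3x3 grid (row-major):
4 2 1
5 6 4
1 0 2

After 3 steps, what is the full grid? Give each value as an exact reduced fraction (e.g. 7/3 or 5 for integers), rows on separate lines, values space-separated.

After step 1:
  11/3 13/4 7/3
  4 17/5 13/4
  2 9/4 2
After step 2:
  131/36 253/80 53/18
  49/15 323/100 659/240
  11/4 193/80 5/2
After step 3:
  7249/2160 15571/4800 3187/1080
  11597/3600 5927/2000 41113/14400
  2023/720 4357/1600 919/360

Answer: 7249/2160 15571/4800 3187/1080
11597/3600 5927/2000 41113/14400
2023/720 4357/1600 919/360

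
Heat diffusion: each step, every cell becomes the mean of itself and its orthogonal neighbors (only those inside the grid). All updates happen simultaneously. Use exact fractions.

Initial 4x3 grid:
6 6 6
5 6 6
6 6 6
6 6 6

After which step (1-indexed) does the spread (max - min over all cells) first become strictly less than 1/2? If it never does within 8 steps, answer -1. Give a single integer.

Step 1: max=6, min=17/3, spread=1/3
  -> spread < 1/2 first at step 1
Step 2: max=6, min=689/120, spread=31/120
Step 3: max=6, min=6269/1080, spread=211/1080
Step 4: max=10753/1800, min=631103/108000, spread=14077/108000
Step 5: max=644317/108000, min=5691593/972000, spread=5363/48600
Step 6: max=357131/60000, min=171219191/29160000, spread=93859/1166400
Step 7: max=577863533/97200000, min=10287325519/1749600000, spread=4568723/69984000
Step 8: max=17314381111/2916000000, min=618075564371/104976000000, spread=8387449/167961600

Answer: 1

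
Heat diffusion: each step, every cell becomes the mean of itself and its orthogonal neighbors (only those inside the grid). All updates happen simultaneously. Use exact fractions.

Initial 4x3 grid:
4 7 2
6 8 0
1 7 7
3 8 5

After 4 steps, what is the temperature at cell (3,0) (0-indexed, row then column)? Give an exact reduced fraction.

Answer: 8181/1600

Derivation:
Step 1: cell (3,0) = 4
Step 2: cell (3,0) = 14/3
Step 3: cell (3,0) = 3629/720
Step 4: cell (3,0) = 8181/1600
Full grid after step 4:
  648011/129600 4186219/864000 67979/14400
  135437/27000 1801181/360000 7309/1500
  5091/1000 1856531/360000 35333/6750
  8181/1600 4596709/864000 698861/129600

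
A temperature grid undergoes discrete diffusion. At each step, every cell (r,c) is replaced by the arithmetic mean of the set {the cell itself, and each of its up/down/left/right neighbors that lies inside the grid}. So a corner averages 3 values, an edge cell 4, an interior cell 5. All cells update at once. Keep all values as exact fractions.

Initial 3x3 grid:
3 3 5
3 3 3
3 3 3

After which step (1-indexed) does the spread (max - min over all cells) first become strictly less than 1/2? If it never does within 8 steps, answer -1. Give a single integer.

Step 1: max=11/3, min=3, spread=2/3
Step 2: max=32/9, min=3, spread=5/9
Step 3: max=365/108, min=3, spread=41/108
  -> spread < 1/2 first at step 3
Step 4: max=21571/6480, min=551/180, spread=347/1296
Step 5: max=1273337/388800, min=5557/1800, spread=2921/15552
Step 6: max=75812539/23328000, min=673483/216000, spread=24611/186624
Step 7: max=4517762033/1399680000, min=15236741/4860000, spread=207329/2239488
Step 8: max=269972352451/83980800000, min=816401599/259200000, spread=1746635/26873856

Answer: 3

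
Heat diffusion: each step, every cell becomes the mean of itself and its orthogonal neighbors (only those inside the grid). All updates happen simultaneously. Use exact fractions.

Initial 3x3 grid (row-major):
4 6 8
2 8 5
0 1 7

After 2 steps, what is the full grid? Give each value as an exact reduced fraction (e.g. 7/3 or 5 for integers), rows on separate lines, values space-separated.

After step 1:
  4 13/2 19/3
  7/2 22/5 7
  1 4 13/3
After step 2:
  14/3 637/120 119/18
  129/40 127/25 331/60
  17/6 103/30 46/9

Answer: 14/3 637/120 119/18
129/40 127/25 331/60
17/6 103/30 46/9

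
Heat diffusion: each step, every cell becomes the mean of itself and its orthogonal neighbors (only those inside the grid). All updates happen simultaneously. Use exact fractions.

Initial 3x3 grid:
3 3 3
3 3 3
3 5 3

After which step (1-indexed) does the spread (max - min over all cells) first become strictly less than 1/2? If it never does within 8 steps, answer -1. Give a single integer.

Answer: 3

Derivation:
Step 1: max=11/3, min=3, spread=2/3
Step 2: max=427/120, min=3, spread=67/120
Step 3: max=3677/1080, min=307/100, spread=1807/5400
  -> spread < 1/2 first at step 3
Step 4: max=1453963/432000, min=8461/2700, spread=33401/144000
Step 5: max=12893933/3888000, min=853391/270000, spread=3025513/19440000
Step 6: max=5130526867/1555200000, min=45955949/14400000, spread=53531/497664
Step 7: max=305968925849/93312000000, min=12455116051/3888000000, spread=450953/5971968
Step 8: max=18305063560603/5598720000000, min=1500688610519/466560000000, spread=3799043/71663616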